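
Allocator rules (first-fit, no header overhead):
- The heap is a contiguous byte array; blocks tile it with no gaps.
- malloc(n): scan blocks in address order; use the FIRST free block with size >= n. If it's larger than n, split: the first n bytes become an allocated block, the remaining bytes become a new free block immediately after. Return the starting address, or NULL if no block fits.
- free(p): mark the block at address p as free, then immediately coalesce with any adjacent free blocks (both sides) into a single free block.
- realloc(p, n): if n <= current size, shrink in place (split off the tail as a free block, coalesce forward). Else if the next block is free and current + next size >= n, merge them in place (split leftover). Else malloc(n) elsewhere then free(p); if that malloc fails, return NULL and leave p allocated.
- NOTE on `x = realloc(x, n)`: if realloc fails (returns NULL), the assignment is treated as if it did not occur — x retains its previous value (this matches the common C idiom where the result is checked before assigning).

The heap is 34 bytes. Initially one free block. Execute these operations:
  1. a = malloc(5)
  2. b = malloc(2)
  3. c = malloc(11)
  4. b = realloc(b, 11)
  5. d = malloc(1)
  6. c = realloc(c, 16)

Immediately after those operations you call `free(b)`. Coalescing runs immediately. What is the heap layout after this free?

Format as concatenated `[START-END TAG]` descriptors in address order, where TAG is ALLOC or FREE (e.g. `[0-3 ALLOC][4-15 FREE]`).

Answer: [0-4 ALLOC][5-5 ALLOC][6-6 FREE][7-17 ALLOC][18-33 FREE]

Derivation:
Op 1: a = malloc(5) -> a = 0; heap: [0-4 ALLOC][5-33 FREE]
Op 2: b = malloc(2) -> b = 5; heap: [0-4 ALLOC][5-6 ALLOC][7-33 FREE]
Op 3: c = malloc(11) -> c = 7; heap: [0-4 ALLOC][5-6 ALLOC][7-17 ALLOC][18-33 FREE]
Op 4: b = realloc(b, 11) -> b = 18; heap: [0-4 ALLOC][5-6 FREE][7-17 ALLOC][18-28 ALLOC][29-33 FREE]
Op 5: d = malloc(1) -> d = 5; heap: [0-4 ALLOC][5-5 ALLOC][6-6 FREE][7-17 ALLOC][18-28 ALLOC][29-33 FREE]
Op 6: c = realloc(c, 16) -> NULL (c unchanged); heap: [0-4 ALLOC][5-5 ALLOC][6-6 FREE][7-17 ALLOC][18-28 ALLOC][29-33 FREE]
free(b): b = 18 -> block [18-28 ALLOC]; mark free, coalesce with adjacent free neighbors -> [0-4 ALLOC][5-5 ALLOC][6-6 FREE][7-17 ALLOC][18-33 FREE]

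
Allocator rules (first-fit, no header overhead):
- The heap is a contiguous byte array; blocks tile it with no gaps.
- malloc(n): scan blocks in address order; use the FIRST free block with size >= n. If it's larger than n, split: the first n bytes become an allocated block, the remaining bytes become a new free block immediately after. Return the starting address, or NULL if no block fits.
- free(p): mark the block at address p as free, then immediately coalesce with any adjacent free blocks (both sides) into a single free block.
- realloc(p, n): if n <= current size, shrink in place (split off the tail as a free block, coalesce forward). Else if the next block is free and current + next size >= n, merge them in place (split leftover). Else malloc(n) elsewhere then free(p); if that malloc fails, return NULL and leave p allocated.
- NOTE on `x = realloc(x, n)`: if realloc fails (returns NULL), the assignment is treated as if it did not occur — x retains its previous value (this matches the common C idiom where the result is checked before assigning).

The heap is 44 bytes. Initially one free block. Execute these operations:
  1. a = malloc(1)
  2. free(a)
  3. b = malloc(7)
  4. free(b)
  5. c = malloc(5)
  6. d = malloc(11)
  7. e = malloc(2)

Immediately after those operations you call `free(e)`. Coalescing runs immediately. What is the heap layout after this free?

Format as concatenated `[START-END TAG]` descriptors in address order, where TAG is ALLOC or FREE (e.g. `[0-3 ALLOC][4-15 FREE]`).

Op 1: a = malloc(1) -> a = 0; heap: [0-0 ALLOC][1-43 FREE]
Op 2: free(a) -> (freed a); heap: [0-43 FREE]
Op 3: b = malloc(7) -> b = 0; heap: [0-6 ALLOC][7-43 FREE]
Op 4: free(b) -> (freed b); heap: [0-43 FREE]
Op 5: c = malloc(5) -> c = 0; heap: [0-4 ALLOC][5-43 FREE]
Op 6: d = malloc(11) -> d = 5; heap: [0-4 ALLOC][5-15 ALLOC][16-43 FREE]
Op 7: e = malloc(2) -> e = 16; heap: [0-4 ALLOC][5-15 ALLOC][16-17 ALLOC][18-43 FREE]
free(e): e = 16 -> block [16-17 ALLOC]; mark free, coalesce with adjacent free neighbors -> [0-4 ALLOC][5-15 ALLOC][16-43 FREE]

Answer: [0-4 ALLOC][5-15 ALLOC][16-43 FREE]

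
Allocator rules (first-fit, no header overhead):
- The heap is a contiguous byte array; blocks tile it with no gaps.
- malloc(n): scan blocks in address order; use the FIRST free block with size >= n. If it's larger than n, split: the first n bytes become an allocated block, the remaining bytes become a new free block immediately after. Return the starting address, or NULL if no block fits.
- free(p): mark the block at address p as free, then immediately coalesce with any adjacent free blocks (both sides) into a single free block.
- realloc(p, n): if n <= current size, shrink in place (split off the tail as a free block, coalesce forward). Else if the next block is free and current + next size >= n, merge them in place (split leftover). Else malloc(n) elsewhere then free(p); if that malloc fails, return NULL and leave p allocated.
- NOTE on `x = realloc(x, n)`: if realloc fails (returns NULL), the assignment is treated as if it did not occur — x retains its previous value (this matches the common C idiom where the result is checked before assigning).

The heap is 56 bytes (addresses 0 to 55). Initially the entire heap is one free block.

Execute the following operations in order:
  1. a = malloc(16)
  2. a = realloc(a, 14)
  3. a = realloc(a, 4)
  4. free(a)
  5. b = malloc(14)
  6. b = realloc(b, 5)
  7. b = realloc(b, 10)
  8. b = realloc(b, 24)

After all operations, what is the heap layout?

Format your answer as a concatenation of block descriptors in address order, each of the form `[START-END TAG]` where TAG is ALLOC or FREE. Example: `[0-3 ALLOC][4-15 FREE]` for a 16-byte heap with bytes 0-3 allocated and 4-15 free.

Op 1: a = malloc(16) -> a = 0; heap: [0-15 ALLOC][16-55 FREE]
Op 2: a = realloc(a, 14) -> a = 0; heap: [0-13 ALLOC][14-55 FREE]
Op 3: a = realloc(a, 4) -> a = 0; heap: [0-3 ALLOC][4-55 FREE]
Op 4: free(a) -> (freed a); heap: [0-55 FREE]
Op 5: b = malloc(14) -> b = 0; heap: [0-13 ALLOC][14-55 FREE]
Op 6: b = realloc(b, 5) -> b = 0; heap: [0-4 ALLOC][5-55 FREE]
Op 7: b = realloc(b, 10) -> b = 0; heap: [0-9 ALLOC][10-55 FREE]
Op 8: b = realloc(b, 24) -> b = 0; heap: [0-23 ALLOC][24-55 FREE]

Answer: [0-23 ALLOC][24-55 FREE]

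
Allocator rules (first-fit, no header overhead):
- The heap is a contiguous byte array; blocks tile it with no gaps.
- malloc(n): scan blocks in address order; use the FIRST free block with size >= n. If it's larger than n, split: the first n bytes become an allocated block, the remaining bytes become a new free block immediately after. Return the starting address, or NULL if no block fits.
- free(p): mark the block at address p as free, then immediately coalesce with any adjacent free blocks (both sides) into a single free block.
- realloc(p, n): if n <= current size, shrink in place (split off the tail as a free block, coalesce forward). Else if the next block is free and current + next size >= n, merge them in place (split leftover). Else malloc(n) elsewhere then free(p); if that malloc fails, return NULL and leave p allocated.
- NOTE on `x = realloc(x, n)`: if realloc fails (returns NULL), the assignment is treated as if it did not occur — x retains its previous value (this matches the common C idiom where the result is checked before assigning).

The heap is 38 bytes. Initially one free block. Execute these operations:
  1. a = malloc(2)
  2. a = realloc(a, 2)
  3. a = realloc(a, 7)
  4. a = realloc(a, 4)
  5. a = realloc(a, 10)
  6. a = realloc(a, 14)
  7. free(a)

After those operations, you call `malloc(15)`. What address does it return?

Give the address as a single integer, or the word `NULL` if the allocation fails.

Op 1: a = malloc(2) -> a = 0; heap: [0-1 ALLOC][2-37 FREE]
Op 2: a = realloc(a, 2) -> a = 0; heap: [0-1 ALLOC][2-37 FREE]
Op 3: a = realloc(a, 7) -> a = 0; heap: [0-6 ALLOC][7-37 FREE]
Op 4: a = realloc(a, 4) -> a = 0; heap: [0-3 ALLOC][4-37 FREE]
Op 5: a = realloc(a, 10) -> a = 0; heap: [0-9 ALLOC][10-37 FREE]
Op 6: a = realloc(a, 14) -> a = 0; heap: [0-13 ALLOC][14-37 FREE]
Op 7: free(a) -> (freed a); heap: [0-37 FREE]
malloc(15): first-fit scan over [0-37 FREE] -> 0

Answer: 0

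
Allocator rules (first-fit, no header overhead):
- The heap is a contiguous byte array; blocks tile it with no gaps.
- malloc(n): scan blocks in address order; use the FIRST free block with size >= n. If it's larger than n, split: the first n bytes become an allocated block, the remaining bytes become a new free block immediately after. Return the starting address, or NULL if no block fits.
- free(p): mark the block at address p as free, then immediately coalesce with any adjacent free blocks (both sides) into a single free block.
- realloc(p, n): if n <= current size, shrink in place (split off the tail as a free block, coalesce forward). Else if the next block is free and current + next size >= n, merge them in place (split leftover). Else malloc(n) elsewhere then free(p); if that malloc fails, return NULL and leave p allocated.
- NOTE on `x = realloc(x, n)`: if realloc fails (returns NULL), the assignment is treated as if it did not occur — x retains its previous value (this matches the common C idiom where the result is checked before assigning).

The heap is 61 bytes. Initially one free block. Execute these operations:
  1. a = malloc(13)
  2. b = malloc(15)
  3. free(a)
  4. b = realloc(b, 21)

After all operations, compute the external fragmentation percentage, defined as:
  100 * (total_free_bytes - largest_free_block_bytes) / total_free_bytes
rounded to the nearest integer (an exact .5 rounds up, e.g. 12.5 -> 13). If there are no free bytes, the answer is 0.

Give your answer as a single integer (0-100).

Op 1: a = malloc(13) -> a = 0; heap: [0-12 ALLOC][13-60 FREE]
Op 2: b = malloc(15) -> b = 13; heap: [0-12 ALLOC][13-27 ALLOC][28-60 FREE]
Op 3: free(a) -> (freed a); heap: [0-12 FREE][13-27 ALLOC][28-60 FREE]
Op 4: b = realloc(b, 21) -> b = 13; heap: [0-12 FREE][13-33 ALLOC][34-60 FREE]
Free blocks: [13 27] total_free=40 largest=27 -> 100*(40-27)/40 = 1300/40 = 32.5 -> rounds to 33

Answer: 33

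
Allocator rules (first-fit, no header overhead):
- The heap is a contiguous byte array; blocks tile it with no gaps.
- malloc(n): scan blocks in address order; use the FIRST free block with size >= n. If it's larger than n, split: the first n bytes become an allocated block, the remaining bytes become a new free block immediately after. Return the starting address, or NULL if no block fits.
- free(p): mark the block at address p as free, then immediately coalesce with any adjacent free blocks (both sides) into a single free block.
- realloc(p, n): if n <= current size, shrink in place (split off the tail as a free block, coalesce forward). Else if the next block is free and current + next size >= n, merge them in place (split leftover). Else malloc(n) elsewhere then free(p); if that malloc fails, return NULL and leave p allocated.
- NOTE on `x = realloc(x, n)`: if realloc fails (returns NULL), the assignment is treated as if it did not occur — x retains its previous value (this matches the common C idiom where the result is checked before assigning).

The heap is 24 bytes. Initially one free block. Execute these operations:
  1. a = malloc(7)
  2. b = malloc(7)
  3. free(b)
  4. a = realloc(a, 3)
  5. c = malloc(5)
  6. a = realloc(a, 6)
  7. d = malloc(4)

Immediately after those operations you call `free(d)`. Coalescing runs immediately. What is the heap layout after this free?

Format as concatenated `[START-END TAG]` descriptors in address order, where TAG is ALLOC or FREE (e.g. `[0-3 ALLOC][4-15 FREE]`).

Answer: [0-2 FREE][3-7 ALLOC][8-13 ALLOC][14-23 FREE]

Derivation:
Op 1: a = malloc(7) -> a = 0; heap: [0-6 ALLOC][7-23 FREE]
Op 2: b = malloc(7) -> b = 7; heap: [0-6 ALLOC][7-13 ALLOC][14-23 FREE]
Op 3: free(b) -> (freed b); heap: [0-6 ALLOC][7-23 FREE]
Op 4: a = realloc(a, 3) -> a = 0; heap: [0-2 ALLOC][3-23 FREE]
Op 5: c = malloc(5) -> c = 3; heap: [0-2 ALLOC][3-7 ALLOC][8-23 FREE]
Op 6: a = realloc(a, 6) -> a = 8; heap: [0-2 FREE][3-7 ALLOC][8-13 ALLOC][14-23 FREE]
Op 7: d = malloc(4) -> d = 14; heap: [0-2 FREE][3-7 ALLOC][8-13 ALLOC][14-17 ALLOC][18-23 FREE]
free(d): d = 14 -> block [14-17 ALLOC]; mark free, coalesce with adjacent free neighbors -> [0-2 FREE][3-7 ALLOC][8-13 ALLOC][14-23 FREE]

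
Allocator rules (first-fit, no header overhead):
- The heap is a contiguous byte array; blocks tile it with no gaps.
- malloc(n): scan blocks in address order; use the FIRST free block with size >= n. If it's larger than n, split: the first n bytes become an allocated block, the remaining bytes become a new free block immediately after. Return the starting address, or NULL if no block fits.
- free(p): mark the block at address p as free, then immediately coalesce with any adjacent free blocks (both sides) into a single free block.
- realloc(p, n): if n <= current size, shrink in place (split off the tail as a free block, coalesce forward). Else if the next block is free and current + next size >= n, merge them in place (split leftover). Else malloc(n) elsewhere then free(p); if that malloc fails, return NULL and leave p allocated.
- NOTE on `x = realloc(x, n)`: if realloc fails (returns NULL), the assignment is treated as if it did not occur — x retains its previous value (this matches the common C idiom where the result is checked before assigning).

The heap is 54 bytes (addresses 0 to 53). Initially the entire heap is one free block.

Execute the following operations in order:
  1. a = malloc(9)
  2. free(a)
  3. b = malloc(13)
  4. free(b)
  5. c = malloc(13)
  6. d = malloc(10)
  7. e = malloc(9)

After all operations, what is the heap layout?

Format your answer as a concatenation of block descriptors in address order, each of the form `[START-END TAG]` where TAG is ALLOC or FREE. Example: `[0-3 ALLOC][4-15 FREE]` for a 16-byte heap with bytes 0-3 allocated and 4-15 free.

Op 1: a = malloc(9) -> a = 0; heap: [0-8 ALLOC][9-53 FREE]
Op 2: free(a) -> (freed a); heap: [0-53 FREE]
Op 3: b = malloc(13) -> b = 0; heap: [0-12 ALLOC][13-53 FREE]
Op 4: free(b) -> (freed b); heap: [0-53 FREE]
Op 5: c = malloc(13) -> c = 0; heap: [0-12 ALLOC][13-53 FREE]
Op 6: d = malloc(10) -> d = 13; heap: [0-12 ALLOC][13-22 ALLOC][23-53 FREE]
Op 7: e = malloc(9) -> e = 23; heap: [0-12 ALLOC][13-22 ALLOC][23-31 ALLOC][32-53 FREE]

Answer: [0-12 ALLOC][13-22 ALLOC][23-31 ALLOC][32-53 FREE]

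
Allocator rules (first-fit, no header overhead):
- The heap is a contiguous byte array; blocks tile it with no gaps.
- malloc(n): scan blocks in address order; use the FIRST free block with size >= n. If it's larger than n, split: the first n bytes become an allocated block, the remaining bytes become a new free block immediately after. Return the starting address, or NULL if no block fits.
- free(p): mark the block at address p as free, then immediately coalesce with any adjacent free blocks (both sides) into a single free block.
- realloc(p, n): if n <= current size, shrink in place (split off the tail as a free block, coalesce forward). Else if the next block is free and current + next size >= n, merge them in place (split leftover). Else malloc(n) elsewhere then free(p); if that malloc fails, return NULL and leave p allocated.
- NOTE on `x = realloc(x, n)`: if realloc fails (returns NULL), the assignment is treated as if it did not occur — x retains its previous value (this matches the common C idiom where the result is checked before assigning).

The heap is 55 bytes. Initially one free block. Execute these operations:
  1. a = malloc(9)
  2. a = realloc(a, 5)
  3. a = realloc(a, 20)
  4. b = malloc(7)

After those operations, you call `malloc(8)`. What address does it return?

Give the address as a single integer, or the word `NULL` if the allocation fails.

Op 1: a = malloc(9) -> a = 0; heap: [0-8 ALLOC][9-54 FREE]
Op 2: a = realloc(a, 5) -> a = 0; heap: [0-4 ALLOC][5-54 FREE]
Op 3: a = realloc(a, 20) -> a = 0; heap: [0-19 ALLOC][20-54 FREE]
Op 4: b = malloc(7) -> b = 20; heap: [0-19 ALLOC][20-26 ALLOC][27-54 FREE]
malloc(8): first-fit scan over [0-19 ALLOC][20-26 ALLOC][27-54 FREE] -> 27

Answer: 27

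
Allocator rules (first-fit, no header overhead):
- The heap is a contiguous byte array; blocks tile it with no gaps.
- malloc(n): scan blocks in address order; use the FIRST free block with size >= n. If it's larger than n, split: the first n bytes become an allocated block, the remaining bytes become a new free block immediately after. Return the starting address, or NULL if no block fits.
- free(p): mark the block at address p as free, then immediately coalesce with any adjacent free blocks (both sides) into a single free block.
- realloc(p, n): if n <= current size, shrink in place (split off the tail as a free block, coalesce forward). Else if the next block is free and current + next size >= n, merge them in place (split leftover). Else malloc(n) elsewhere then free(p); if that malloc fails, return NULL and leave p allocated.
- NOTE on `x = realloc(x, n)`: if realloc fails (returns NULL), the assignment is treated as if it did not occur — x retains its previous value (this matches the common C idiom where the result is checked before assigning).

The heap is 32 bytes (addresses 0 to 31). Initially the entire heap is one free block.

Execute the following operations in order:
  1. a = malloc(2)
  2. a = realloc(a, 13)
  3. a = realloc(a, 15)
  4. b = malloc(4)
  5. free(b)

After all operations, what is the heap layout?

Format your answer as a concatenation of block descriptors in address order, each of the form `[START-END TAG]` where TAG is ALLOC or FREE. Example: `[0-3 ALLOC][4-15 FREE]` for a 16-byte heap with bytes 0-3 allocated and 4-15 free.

Op 1: a = malloc(2) -> a = 0; heap: [0-1 ALLOC][2-31 FREE]
Op 2: a = realloc(a, 13) -> a = 0; heap: [0-12 ALLOC][13-31 FREE]
Op 3: a = realloc(a, 15) -> a = 0; heap: [0-14 ALLOC][15-31 FREE]
Op 4: b = malloc(4) -> b = 15; heap: [0-14 ALLOC][15-18 ALLOC][19-31 FREE]
Op 5: free(b) -> (freed b); heap: [0-14 ALLOC][15-31 FREE]

Answer: [0-14 ALLOC][15-31 FREE]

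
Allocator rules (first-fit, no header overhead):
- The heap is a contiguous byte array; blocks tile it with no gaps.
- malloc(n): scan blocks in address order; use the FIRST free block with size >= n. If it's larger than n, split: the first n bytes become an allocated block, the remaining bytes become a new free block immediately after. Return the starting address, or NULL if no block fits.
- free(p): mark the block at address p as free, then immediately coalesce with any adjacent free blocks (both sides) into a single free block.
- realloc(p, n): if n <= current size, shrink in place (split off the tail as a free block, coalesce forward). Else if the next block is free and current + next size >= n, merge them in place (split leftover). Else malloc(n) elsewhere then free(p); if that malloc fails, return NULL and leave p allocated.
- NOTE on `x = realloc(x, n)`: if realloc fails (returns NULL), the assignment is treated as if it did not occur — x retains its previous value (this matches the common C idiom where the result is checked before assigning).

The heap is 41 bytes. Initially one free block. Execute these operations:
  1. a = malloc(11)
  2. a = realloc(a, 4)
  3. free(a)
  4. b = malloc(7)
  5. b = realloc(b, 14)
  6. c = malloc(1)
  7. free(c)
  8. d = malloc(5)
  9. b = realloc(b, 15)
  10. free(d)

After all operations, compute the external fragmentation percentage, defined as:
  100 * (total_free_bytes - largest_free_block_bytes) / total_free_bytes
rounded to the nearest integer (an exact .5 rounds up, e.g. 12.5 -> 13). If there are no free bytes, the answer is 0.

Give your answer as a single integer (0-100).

Op 1: a = malloc(11) -> a = 0; heap: [0-10 ALLOC][11-40 FREE]
Op 2: a = realloc(a, 4) -> a = 0; heap: [0-3 ALLOC][4-40 FREE]
Op 3: free(a) -> (freed a); heap: [0-40 FREE]
Op 4: b = malloc(7) -> b = 0; heap: [0-6 ALLOC][7-40 FREE]
Op 5: b = realloc(b, 14) -> b = 0; heap: [0-13 ALLOC][14-40 FREE]
Op 6: c = malloc(1) -> c = 14; heap: [0-13 ALLOC][14-14 ALLOC][15-40 FREE]
Op 7: free(c) -> (freed c); heap: [0-13 ALLOC][14-40 FREE]
Op 8: d = malloc(5) -> d = 14; heap: [0-13 ALLOC][14-18 ALLOC][19-40 FREE]
Op 9: b = realloc(b, 15) -> b = 19; heap: [0-13 FREE][14-18 ALLOC][19-33 ALLOC][34-40 FREE]
Op 10: free(d) -> (freed d); heap: [0-18 FREE][19-33 ALLOC][34-40 FREE]
Free blocks: [19 7] total_free=26 largest=19 -> 100*(26-19)/26 = 700/26 ≈ 26.923 -> rounds to 27

Answer: 27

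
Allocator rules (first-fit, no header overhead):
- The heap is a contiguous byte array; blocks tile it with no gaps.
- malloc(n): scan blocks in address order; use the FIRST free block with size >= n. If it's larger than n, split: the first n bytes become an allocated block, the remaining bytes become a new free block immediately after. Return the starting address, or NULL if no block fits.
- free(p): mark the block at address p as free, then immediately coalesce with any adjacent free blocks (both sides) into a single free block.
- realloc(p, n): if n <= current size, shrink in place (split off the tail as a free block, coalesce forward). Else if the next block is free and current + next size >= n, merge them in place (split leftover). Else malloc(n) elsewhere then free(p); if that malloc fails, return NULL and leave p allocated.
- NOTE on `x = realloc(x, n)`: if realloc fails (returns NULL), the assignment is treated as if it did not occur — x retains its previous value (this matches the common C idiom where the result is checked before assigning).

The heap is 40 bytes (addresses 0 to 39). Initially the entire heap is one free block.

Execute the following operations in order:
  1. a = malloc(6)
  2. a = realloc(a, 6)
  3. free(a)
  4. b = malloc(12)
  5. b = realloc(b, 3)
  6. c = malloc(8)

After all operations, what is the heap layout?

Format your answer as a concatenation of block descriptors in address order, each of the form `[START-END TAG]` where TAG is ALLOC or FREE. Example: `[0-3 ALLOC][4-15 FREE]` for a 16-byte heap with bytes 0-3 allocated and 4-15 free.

Answer: [0-2 ALLOC][3-10 ALLOC][11-39 FREE]

Derivation:
Op 1: a = malloc(6) -> a = 0; heap: [0-5 ALLOC][6-39 FREE]
Op 2: a = realloc(a, 6) -> a = 0; heap: [0-5 ALLOC][6-39 FREE]
Op 3: free(a) -> (freed a); heap: [0-39 FREE]
Op 4: b = malloc(12) -> b = 0; heap: [0-11 ALLOC][12-39 FREE]
Op 5: b = realloc(b, 3) -> b = 0; heap: [0-2 ALLOC][3-39 FREE]
Op 6: c = malloc(8) -> c = 3; heap: [0-2 ALLOC][3-10 ALLOC][11-39 FREE]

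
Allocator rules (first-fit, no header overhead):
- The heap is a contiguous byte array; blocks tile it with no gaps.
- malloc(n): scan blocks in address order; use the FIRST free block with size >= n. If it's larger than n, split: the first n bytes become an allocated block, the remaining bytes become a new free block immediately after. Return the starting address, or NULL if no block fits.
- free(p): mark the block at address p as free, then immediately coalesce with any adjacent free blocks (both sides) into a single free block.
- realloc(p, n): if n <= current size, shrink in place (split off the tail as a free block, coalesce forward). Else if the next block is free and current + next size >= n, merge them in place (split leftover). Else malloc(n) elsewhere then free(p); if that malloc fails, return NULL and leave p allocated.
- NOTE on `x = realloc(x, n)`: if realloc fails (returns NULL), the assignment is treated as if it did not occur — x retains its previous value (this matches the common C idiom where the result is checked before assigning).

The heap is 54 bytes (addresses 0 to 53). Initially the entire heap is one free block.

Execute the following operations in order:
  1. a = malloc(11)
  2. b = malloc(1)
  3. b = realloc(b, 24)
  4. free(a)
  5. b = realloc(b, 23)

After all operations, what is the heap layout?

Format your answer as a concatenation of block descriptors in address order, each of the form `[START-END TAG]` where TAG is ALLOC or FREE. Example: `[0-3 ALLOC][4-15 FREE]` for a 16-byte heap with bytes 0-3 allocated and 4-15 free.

Op 1: a = malloc(11) -> a = 0; heap: [0-10 ALLOC][11-53 FREE]
Op 2: b = malloc(1) -> b = 11; heap: [0-10 ALLOC][11-11 ALLOC][12-53 FREE]
Op 3: b = realloc(b, 24) -> b = 11; heap: [0-10 ALLOC][11-34 ALLOC][35-53 FREE]
Op 4: free(a) -> (freed a); heap: [0-10 FREE][11-34 ALLOC][35-53 FREE]
Op 5: b = realloc(b, 23) -> b = 11; heap: [0-10 FREE][11-33 ALLOC][34-53 FREE]

Answer: [0-10 FREE][11-33 ALLOC][34-53 FREE]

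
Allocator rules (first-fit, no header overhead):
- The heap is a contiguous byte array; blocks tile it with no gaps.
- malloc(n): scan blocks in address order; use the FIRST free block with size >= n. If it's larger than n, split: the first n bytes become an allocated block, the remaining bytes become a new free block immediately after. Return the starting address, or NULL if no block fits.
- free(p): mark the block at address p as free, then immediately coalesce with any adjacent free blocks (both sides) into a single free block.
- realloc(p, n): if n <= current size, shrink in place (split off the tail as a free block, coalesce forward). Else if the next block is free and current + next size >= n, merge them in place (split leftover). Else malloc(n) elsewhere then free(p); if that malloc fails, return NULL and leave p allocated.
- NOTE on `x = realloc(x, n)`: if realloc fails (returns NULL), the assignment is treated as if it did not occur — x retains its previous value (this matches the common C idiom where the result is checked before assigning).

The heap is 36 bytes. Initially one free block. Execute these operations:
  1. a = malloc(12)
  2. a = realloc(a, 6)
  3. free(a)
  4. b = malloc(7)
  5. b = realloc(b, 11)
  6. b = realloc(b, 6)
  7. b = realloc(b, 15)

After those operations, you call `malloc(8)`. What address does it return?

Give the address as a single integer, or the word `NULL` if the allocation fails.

Op 1: a = malloc(12) -> a = 0; heap: [0-11 ALLOC][12-35 FREE]
Op 2: a = realloc(a, 6) -> a = 0; heap: [0-5 ALLOC][6-35 FREE]
Op 3: free(a) -> (freed a); heap: [0-35 FREE]
Op 4: b = malloc(7) -> b = 0; heap: [0-6 ALLOC][7-35 FREE]
Op 5: b = realloc(b, 11) -> b = 0; heap: [0-10 ALLOC][11-35 FREE]
Op 6: b = realloc(b, 6) -> b = 0; heap: [0-5 ALLOC][6-35 FREE]
Op 7: b = realloc(b, 15) -> b = 0; heap: [0-14 ALLOC][15-35 FREE]
malloc(8): first-fit scan over [0-14 ALLOC][15-35 FREE] -> 15

Answer: 15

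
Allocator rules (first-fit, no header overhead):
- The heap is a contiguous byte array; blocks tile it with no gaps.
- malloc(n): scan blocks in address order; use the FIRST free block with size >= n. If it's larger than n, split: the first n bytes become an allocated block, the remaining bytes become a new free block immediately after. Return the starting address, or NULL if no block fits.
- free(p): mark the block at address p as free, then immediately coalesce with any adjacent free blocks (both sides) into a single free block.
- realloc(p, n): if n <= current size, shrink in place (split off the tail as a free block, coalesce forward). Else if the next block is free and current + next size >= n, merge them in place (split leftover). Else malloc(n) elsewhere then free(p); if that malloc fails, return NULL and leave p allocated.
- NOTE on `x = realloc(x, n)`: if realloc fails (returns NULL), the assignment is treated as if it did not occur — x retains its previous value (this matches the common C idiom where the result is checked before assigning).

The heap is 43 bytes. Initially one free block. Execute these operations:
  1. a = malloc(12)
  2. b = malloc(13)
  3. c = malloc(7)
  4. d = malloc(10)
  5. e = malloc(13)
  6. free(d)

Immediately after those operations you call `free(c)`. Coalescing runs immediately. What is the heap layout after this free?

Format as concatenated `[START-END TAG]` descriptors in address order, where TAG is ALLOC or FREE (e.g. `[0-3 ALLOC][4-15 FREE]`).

Answer: [0-11 ALLOC][12-24 ALLOC][25-42 FREE]

Derivation:
Op 1: a = malloc(12) -> a = 0; heap: [0-11 ALLOC][12-42 FREE]
Op 2: b = malloc(13) -> b = 12; heap: [0-11 ALLOC][12-24 ALLOC][25-42 FREE]
Op 3: c = malloc(7) -> c = 25; heap: [0-11 ALLOC][12-24 ALLOC][25-31 ALLOC][32-42 FREE]
Op 4: d = malloc(10) -> d = 32; heap: [0-11 ALLOC][12-24 ALLOC][25-31 ALLOC][32-41 ALLOC][42-42 FREE]
Op 5: e = malloc(13) -> e = NULL; heap: [0-11 ALLOC][12-24 ALLOC][25-31 ALLOC][32-41 ALLOC][42-42 FREE]
Op 6: free(d) -> (freed d); heap: [0-11 ALLOC][12-24 ALLOC][25-31 ALLOC][32-42 FREE]
free(c): c = 25 -> block [25-31 ALLOC]; mark free, coalesce with adjacent free neighbors -> [0-11 ALLOC][12-24 ALLOC][25-42 FREE]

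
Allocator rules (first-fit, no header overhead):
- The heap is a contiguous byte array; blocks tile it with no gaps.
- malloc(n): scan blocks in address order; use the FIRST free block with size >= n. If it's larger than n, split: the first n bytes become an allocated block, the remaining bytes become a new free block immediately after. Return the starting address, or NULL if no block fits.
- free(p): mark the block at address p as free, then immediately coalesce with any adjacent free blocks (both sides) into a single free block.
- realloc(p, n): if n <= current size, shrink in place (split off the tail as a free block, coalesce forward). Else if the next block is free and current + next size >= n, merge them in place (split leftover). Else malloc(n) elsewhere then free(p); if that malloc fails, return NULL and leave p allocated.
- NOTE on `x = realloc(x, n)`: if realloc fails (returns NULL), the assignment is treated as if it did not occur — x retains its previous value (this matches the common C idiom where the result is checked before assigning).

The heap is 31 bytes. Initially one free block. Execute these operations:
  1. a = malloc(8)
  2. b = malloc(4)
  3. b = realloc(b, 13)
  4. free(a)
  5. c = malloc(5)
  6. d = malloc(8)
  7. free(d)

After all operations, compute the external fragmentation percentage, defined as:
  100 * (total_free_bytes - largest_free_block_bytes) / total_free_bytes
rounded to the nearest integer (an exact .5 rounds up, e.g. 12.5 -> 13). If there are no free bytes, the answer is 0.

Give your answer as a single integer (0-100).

Op 1: a = malloc(8) -> a = 0; heap: [0-7 ALLOC][8-30 FREE]
Op 2: b = malloc(4) -> b = 8; heap: [0-7 ALLOC][8-11 ALLOC][12-30 FREE]
Op 3: b = realloc(b, 13) -> b = 8; heap: [0-7 ALLOC][8-20 ALLOC][21-30 FREE]
Op 4: free(a) -> (freed a); heap: [0-7 FREE][8-20 ALLOC][21-30 FREE]
Op 5: c = malloc(5) -> c = 0; heap: [0-4 ALLOC][5-7 FREE][8-20 ALLOC][21-30 FREE]
Op 6: d = malloc(8) -> d = 21; heap: [0-4 ALLOC][5-7 FREE][8-20 ALLOC][21-28 ALLOC][29-30 FREE]
Op 7: free(d) -> (freed d); heap: [0-4 ALLOC][5-7 FREE][8-20 ALLOC][21-30 FREE]
Free blocks: [3 10] total_free=13 largest=10 -> 100*(13-10)/13 = 300/13 ≈ 23.077 -> rounds to 23

Answer: 23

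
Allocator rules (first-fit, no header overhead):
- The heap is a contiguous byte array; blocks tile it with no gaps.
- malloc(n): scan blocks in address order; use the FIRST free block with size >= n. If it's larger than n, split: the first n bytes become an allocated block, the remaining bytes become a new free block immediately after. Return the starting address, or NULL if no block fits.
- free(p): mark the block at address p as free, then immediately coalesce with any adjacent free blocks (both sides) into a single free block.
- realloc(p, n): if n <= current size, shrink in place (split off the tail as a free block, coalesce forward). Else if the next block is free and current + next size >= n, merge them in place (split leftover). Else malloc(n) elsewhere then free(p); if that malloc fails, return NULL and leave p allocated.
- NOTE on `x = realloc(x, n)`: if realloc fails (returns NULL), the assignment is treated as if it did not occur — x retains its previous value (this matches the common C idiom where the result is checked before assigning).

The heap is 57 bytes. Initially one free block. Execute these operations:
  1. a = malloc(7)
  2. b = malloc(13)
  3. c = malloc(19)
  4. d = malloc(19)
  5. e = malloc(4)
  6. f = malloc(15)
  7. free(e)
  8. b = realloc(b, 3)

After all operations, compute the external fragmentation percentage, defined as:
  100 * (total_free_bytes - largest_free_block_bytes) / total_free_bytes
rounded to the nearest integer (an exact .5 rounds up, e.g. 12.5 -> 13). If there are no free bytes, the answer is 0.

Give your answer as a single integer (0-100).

Answer: 36

Derivation:
Op 1: a = malloc(7) -> a = 0; heap: [0-6 ALLOC][7-56 FREE]
Op 2: b = malloc(13) -> b = 7; heap: [0-6 ALLOC][7-19 ALLOC][20-56 FREE]
Op 3: c = malloc(19) -> c = 20; heap: [0-6 ALLOC][7-19 ALLOC][20-38 ALLOC][39-56 FREE]
Op 4: d = malloc(19) -> d = NULL; heap: [0-6 ALLOC][7-19 ALLOC][20-38 ALLOC][39-56 FREE]
Op 5: e = malloc(4) -> e = 39; heap: [0-6 ALLOC][7-19 ALLOC][20-38 ALLOC][39-42 ALLOC][43-56 FREE]
Op 6: f = malloc(15) -> f = NULL; heap: [0-6 ALLOC][7-19 ALLOC][20-38 ALLOC][39-42 ALLOC][43-56 FREE]
Op 7: free(e) -> (freed e); heap: [0-6 ALLOC][7-19 ALLOC][20-38 ALLOC][39-56 FREE]
Op 8: b = realloc(b, 3) -> b = 7; heap: [0-6 ALLOC][7-9 ALLOC][10-19 FREE][20-38 ALLOC][39-56 FREE]
Free blocks: [10 18] total_free=28 largest=18 -> 100*(28-18)/28 = 1000/28 ≈ 35.714 -> rounds to 36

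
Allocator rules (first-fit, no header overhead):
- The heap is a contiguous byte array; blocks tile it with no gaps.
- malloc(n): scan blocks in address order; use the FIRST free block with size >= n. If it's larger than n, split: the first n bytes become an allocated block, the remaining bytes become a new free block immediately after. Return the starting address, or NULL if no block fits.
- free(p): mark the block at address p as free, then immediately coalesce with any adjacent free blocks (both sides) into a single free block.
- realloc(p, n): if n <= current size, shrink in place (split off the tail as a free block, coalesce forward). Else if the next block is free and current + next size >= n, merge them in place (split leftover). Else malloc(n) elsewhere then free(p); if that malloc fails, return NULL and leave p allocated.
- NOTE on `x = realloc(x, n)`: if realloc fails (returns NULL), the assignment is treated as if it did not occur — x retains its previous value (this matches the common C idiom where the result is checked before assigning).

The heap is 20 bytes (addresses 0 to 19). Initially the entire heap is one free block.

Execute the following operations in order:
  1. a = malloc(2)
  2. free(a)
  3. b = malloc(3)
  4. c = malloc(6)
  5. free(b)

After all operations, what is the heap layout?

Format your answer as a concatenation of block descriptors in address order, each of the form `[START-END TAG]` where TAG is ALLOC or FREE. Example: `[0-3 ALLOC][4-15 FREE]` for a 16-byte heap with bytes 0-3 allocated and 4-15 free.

Answer: [0-2 FREE][3-8 ALLOC][9-19 FREE]

Derivation:
Op 1: a = malloc(2) -> a = 0; heap: [0-1 ALLOC][2-19 FREE]
Op 2: free(a) -> (freed a); heap: [0-19 FREE]
Op 3: b = malloc(3) -> b = 0; heap: [0-2 ALLOC][3-19 FREE]
Op 4: c = malloc(6) -> c = 3; heap: [0-2 ALLOC][3-8 ALLOC][9-19 FREE]
Op 5: free(b) -> (freed b); heap: [0-2 FREE][3-8 ALLOC][9-19 FREE]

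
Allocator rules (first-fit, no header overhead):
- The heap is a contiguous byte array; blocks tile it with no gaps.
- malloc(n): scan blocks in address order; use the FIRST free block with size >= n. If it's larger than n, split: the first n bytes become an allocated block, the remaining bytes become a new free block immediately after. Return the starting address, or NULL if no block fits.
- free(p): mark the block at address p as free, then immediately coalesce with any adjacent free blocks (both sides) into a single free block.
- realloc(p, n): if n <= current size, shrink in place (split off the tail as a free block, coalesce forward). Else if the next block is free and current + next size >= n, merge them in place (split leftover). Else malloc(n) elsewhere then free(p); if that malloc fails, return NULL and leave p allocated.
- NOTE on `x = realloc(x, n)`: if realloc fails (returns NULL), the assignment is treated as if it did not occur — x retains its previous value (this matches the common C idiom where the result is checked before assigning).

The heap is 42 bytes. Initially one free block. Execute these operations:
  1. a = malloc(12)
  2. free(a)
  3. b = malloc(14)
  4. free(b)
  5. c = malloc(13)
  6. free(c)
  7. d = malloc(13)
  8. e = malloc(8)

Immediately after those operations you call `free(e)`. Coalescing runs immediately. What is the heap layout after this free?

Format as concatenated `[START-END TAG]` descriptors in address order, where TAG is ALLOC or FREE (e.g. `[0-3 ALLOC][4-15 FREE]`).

Answer: [0-12 ALLOC][13-41 FREE]

Derivation:
Op 1: a = malloc(12) -> a = 0; heap: [0-11 ALLOC][12-41 FREE]
Op 2: free(a) -> (freed a); heap: [0-41 FREE]
Op 3: b = malloc(14) -> b = 0; heap: [0-13 ALLOC][14-41 FREE]
Op 4: free(b) -> (freed b); heap: [0-41 FREE]
Op 5: c = malloc(13) -> c = 0; heap: [0-12 ALLOC][13-41 FREE]
Op 6: free(c) -> (freed c); heap: [0-41 FREE]
Op 7: d = malloc(13) -> d = 0; heap: [0-12 ALLOC][13-41 FREE]
Op 8: e = malloc(8) -> e = 13; heap: [0-12 ALLOC][13-20 ALLOC][21-41 FREE]
free(e): e = 13 -> block [13-20 ALLOC]; mark free, coalesce with adjacent free neighbors -> [0-12 ALLOC][13-41 FREE]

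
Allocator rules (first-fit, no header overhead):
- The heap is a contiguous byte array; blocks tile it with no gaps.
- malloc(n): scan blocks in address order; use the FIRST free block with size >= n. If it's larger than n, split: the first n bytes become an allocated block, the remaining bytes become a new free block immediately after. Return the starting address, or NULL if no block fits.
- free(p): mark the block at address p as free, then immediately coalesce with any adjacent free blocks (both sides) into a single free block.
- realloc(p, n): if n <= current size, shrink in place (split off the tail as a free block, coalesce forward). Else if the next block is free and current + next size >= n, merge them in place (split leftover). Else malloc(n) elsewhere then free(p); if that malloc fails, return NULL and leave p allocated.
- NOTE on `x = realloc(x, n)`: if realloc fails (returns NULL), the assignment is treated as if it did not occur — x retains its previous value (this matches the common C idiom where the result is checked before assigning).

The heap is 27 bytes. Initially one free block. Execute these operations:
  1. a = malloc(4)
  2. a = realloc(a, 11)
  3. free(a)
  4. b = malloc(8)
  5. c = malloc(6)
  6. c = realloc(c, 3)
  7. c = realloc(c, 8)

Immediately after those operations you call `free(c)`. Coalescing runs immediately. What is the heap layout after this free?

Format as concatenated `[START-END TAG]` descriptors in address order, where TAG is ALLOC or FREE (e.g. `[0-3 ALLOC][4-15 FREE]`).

Answer: [0-7 ALLOC][8-26 FREE]

Derivation:
Op 1: a = malloc(4) -> a = 0; heap: [0-3 ALLOC][4-26 FREE]
Op 2: a = realloc(a, 11) -> a = 0; heap: [0-10 ALLOC][11-26 FREE]
Op 3: free(a) -> (freed a); heap: [0-26 FREE]
Op 4: b = malloc(8) -> b = 0; heap: [0-7 ALLOC][8-26 FREE]
Op 5: c = malloc(6) -> c = 8; heap: [0-7 ALLOC][8-13 ALLOC][14-26 FREE]
Op 6: c = realloc(c, 3) -> c = 8; heap: [0-7 ALLOC][8-10 ALLOC][11-26 FREE]
Op 7: c = realloc(c, 8) -> c = 8; heap: [0-7 ALLOC][8-15 ALLOC][16-26 FREE]
free(c): c = 8 -> block [8-15 ALLOC]; mark free, coalesce with adjacent free neighbors -> [0-7 ALLOC][8-26 FREE]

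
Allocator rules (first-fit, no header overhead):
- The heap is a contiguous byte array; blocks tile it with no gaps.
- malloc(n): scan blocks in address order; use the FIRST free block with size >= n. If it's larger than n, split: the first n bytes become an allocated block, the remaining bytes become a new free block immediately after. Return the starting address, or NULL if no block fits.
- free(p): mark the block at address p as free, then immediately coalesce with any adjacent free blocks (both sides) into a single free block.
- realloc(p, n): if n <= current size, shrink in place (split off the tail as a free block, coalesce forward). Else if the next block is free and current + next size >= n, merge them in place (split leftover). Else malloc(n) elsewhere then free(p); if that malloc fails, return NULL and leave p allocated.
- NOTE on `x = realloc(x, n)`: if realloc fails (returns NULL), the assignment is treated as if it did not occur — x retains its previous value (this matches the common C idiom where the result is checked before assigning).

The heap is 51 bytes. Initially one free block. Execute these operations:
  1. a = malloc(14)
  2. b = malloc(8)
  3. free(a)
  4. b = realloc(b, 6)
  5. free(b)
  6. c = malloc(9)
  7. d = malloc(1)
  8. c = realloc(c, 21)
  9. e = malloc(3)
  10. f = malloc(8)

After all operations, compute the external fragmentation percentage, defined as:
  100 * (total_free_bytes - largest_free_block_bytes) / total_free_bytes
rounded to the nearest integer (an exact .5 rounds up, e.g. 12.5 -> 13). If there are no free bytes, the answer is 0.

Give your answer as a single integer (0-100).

Answer: 33

Derivation:
Op 1: a = malloc(14) -> a = 0; heap: [0-13 ALLOC][14-50 FREE]
Op 2: b = malloc(8) -> b = 14; heap: [0-13 ALLOC][14-21 ALLOC][22-50 FREE]
Op 3: free(a) -> (freed a); heap: [0-13 FREE][14-21 ALLOC][22-50 FREE]
Op 4: b = realloc(b, 6) -> b = 14; heap: [0-13 FREE][14-19 ALLOC][20-50 FREE]
Op 5: free(b) -> (freed b); heap: [0-50 FREE]
Op 6: c = malloc(9) -> c = 0; heap: [0-8 ALLOC][9-50 FREE]
Op 7: d = malloc(1) -> d = 9; heap: [0-8 ALLOC][9-9 ALLOC][10-50 FREE]
Op 8: c = realloc(c, 21) -> c = 10; heap: [0-8 FREE][9-9 ALLOC][10-30 ALLOC][31-50 FREE]
Op 9: e = malloc(3) -> e = 0; heap: [0-2 ALLOC][3-8 FREE][9-9 ALLOC][10-30 ALLOC][31-50 FREE]
Op 10: f = malloc(8) -> f = 31; heap: [0-2 ALLOC][3-8 FREE][9-9 ALLOC][10-30 ALLOC][31-38 ALLOC][39-50 FREE]
Free blocks: [6 12] total_free=18 largest=12 -> 100*(18-12)/18 = 600/18 ≈ 33.333 -> rounds to 33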